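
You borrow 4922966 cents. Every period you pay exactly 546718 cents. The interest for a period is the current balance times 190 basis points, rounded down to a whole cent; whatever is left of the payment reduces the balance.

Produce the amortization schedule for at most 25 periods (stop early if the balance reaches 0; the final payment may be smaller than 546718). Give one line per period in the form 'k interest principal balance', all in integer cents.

1 93536 453182 4469784
2 84925 461793 4007991
3 76151 470567 3537424
4 67211 479507 3057917
5 58100 488618 2569299
6 48816 497902 2071397
7 39356 507362 1564035
8 29716 517002 1047033
9 19893 526825 520208
10 9883 520208 0

1. interest=⌊4922966·190/10000⌋=93536; principal=546718-93536=453182; balance=4922966-453182=4469784
2. interest=⌊4469784·190/10000⌋=84925; principal=546718-84925=461793; balance=4469784-461793=4007991
3. interest=⌊4007991·190/10000⌋=76151; principal=546718-76151=470567; balance=4007991-470567=3537424
4. interest=⌊3537424·190/10000⌋=67211; principal=546718-67211=479507; balance=3537424-479507=3057917
5. interest=⌊3057917·190/10000⌋=58100; principal=546718-58100=488618; balance=3057917-488618=2569299
6. interest=⌊2569299·190/10000⌋=48816; principal=546718-48816=497902; balance=2569299-497902=2071397
7. interest=⌊2071397·190/10000⌋=39356; principal=546718-39356=507362; balance=2071397-507362=1564035
8. interest=⌊1564035·190/10000⌋=29716; principal=546718-29716=517002; balance=1564035-517002=1047033
9. interest=⌊1047033·190/10000⌋=19893; principal=546718-19893=526825; balance=1047033-526825=520208
10. interest=⌊520208·190/10000⌋=9883; principal=min(546718-9883,520208)=520208; balance=520208-520208=0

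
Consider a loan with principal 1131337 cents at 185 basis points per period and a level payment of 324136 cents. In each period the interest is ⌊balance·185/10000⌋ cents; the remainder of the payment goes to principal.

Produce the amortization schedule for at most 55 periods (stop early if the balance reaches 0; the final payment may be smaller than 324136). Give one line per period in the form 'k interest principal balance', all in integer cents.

1 20929 303207 828130
2 15320 308816 519314
3 9607 314529 204785
4 3788 204785 0

1. interest=⌊1131337·185/10000⌋=20929; principal=324136-20929=303207; balance=1131337-303207=828130
2. interest=⌊828130·185/10000⌋=15320; principal=324136-15320=308816; balance=828130-308816=519314
3. interest=⌊519314·185/10000⌋=9607; principal=324136-9607=314529; balance=519314-314529=204785
4. interest=⌊204785·185/10000⌋=3788; principal=min(324136-3788,204785)=204785; balance=204785-204785=0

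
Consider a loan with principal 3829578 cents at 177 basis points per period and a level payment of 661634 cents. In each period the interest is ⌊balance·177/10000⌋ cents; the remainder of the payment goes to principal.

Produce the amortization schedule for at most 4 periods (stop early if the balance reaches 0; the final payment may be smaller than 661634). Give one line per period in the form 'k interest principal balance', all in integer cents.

1. interest=⌊3829578·177/10000⌋=67783; principal=661634-67783=593851; balance=3829578-593851=3235727
2. interest=⌊3235727·177/10000⌋=57272; principal=661634-57272=604362; balance=3235727-604362=2631365
3. interest=⌊2631365·177/10000⌋=46575; principal=661634-46575=615059; balance=2631365-615059=2016306
4. interest=⌊2016306·177/10000⌋=35688; principal=661634-35688=625946; balance=2016306-625946=1390360

1 67783 593851 3235727
2 57272 604362 2631365
3 46575 615059 2016306
4 35688 625946 1390360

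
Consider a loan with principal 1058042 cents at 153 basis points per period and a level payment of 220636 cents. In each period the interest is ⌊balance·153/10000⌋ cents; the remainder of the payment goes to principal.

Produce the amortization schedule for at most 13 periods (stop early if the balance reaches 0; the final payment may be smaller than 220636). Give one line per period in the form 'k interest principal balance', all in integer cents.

1 16188 204448 853594
2 13059 207577 646017
3 9884 210752 435265
4 6659 213977 221288
5 3385 217251 4037
6 61 4037 0

1. interest=⌊1058042·153/10000⌋=16188; principal=220636-16188=204448; balance=1058042-204448=853594
2. interest=⌊853594·153/10000⌋=13059; principal=220636-13059=207577; balance=853594-207577=646017
3. interest=⌊646017·153/10000⌋=9884; principal=220636-9884=210752; balance=646017-210752=435265
4. interest=⌊435265·153/10000⌋=6659; principal=220636-6659=213977; balance=435265-213977=221288
5. interest=⌊221288·153/10000⌋=3385; principal=220636-3385=217251; balance=221288-217251=4037
6. interest=⌊4037·153/10000⌋=61; principal=min(220636-61,4037)=4037; balance=4037-4037=0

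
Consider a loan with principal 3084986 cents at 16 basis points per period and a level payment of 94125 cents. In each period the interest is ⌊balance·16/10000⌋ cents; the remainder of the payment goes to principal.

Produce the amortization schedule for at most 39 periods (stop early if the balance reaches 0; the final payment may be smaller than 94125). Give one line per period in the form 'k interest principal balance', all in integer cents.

1 4935 89190 2995796
2 4793 89332 2906464
3 4650 89475 2816989
4 4507 89618 2727371
5 4363 89762 2637609
6 4220 89905 2547704
7 4076 90049 2457655
8 3932 90193 2367462
9 3787 90338 2277124
10 3643 90482 2186642
11 3498 90627 2096015
12 3353 90772 2005243
13 3208 90917 1914326
14 3062 91063 1823263
15 2917 91208 1732055
16 2771 91354 1640701
17 2625 91500 1549201
18 2478 91647 1457554
19 2332 91793 1365761
20 2185 91940 1273821
21 2038 92087 1181734
22 1890 92235 1089499
23 1743 92382 997117
24 1595 92530 904587
25 1447 92678 811909
26 1299 92826 719083
27 1150 92975 626108
28 1001 93124 532984
29 852 93273 439711
30 703 93422 346289
31 554 93571 252718
32 404 93721 158997
33 254 93871 65126
34 104 65126 0

1. interest=⌊3084986·16/10000⌋=4935; principal=94125-4935=89190; balance=3084986-89190=2995796
2. interest=⌊2995796·16/10000⌋=4793; principal=94125-4793=89332; balance=2995796-89332=2906464
3. interest=⌊2906464·16/10000⌋=4650; principal=94125-4650=89475; balance=2906464-89475=2816989
4. interest=⌊2816989·16/10000⌋=4507; principal=94125-4507=89618; balance=2816989-89618=2727371
5. interest=⌊2727371·16/10000⌋=4363; principal=94125-4363=89762; balance=2727371-89762=2637609
6. interest=⌊2637609·16/10000⌋=4220; principal=94125-4220=89905; balance=2637609-89905=2547704
7. interest=⌊2547704·16/10000⌋=4076; principal=94125-4076=90049; balance=2547704-90049=2457655
8. interest=⌊2457655·16/10000⌋=3932; principal=94125-3932=90193; balance=2457655-90193=2367462
9. interest=⌊2367462·16/10000⌋=3787; principal=94125-3787=90338; balance=2367462-90338=2277124
10. interest=⌊2277124·16/10000⌋=3643; principal=94125-3643=90482; balance=2277124-90482=2186642
11. interest=⌊2186642·16/10000⌋=3498; principal=94125-3498=90627; balance=2186642-90627=2096015
12. interest=⌊2096015·16/10000⌋=3353; principal=94125-3353=90772; balance=2096015-90772=2005243
13. interest=⌊2005243·16/10000⌋=3208; principal=94125-3208=90917; balance=2005243-90917=1914326
14. interest=⌊1914326·16/10000⌋=3062; principal=94125-3062=91063; balance=1914326-91063=1823263
15. interest=⌊1823263·16/10000⌋=2917; principal=94125-2917=91208; balance=1823263-91208=1732055
16. interest=⌊1732055·16/10000⌋=2771; principal=94125-2771=91354; balance=1732055-91354=1640701
17. interest=⌊1640701·16/10000⌋=2625; principal=94125-2625=91500; balance=1640701-91500=1549201
18. interest=⌊1549201·16/10000⌋=2478; principal=94125-2478=91647; balance=1549201-91647=1457554
19. interest=⌊1457554·16/10000⌋=2332; principal=94125-2332=91793; balance=1457554-91793=1365761
20. interest=⌊1365761·16/10000⌋=2185; principal=94125-2185=91940; balance=1365761-91940=1273821
21. interest=⌊1273821·16/10000⌋=2038; principal=94125-2038=92087; balance=1273821-92087=1181734
22. interest=⌊1181734·16/10000⌋=1890; principal=94125-1890=92235; balance=1181734-92235=1089499
23. interest=⌊1089499·16/10000⌋=1743; principal=94125-1743=92382; balance=1089499-92382=997117
24. interest=⌊997117·16/10000⌋=1595; principal=94125-1595=92530; balance=997117-92530=904587
25. interest=⌊904587·16/10000⌋=1447; principal=94125-1447=92678; balance=904587-92678=811909
26. interest=⌊811909·16/10000⌋=1299; principal=94125-1299=92826; balance=811909-92826=719083
27. interest=⌊719083·16/10000⌋=1150; principal=94125-1150=92975; balance=719083-92975=626108
28. interest=⌊626108·16/10000⌋=1001; principal=94125-1001=93124; balance=626108-93124=532984
29. interest=⌊532984·16/10000⌋=852; principal=94125-852=93273; balance=532984-93273=439711
30. interest=⌊439711·16/10000⌋=703; principal=94125-703=93422; balance=439711-93422=346289
31. interest=⌊346289·16/10000⌋=554; principal=94125-554=93571; balance=346289-93571=252718
32. interest=⌊252718·16/10000⌋=404; principal=94125-404=93721; balance=252718-93721=158997
33. interest=⌊158997·16/10000⌋=254; principal=94125-254=93871; balance=158997-93871=65126
34. interest=⌊65126·16/10000⌋=104; principal=min(94125-104,65126)=65126; balance=65126-65126=0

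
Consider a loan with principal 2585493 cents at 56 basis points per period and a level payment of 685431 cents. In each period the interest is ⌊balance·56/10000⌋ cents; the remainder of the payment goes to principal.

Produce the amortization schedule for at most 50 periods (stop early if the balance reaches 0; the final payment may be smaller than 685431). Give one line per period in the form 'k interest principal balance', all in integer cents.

1. interest=⌊2585493·56/10000⌋=14478; principal=685431-14478=670953; balance=2585493-670953=1914540
2. interest=⌊1914540·56/10000⌋=10721; principal=685431-10721=674710; balance=1914540-674710=1239830
3. interest=⌊1239830·56/10000⌋=6943; principal=685431-6943=678488; balance=1239830-678488=561342
4. interest=⌊561342·56/10000⌋=3143; principal=min(685431-3143,561342)=561342; balance=561342-561342=0

1 14478 670953 1914540
2 10721 674710 1239830
3 6943 678488 561342
4 3143 561342 0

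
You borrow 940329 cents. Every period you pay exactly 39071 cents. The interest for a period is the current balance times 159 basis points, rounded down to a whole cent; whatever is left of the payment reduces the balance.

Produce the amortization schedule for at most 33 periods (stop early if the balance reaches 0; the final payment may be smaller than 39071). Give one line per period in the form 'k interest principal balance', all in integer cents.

1. interest=⌊940329·159/10000⌋=14951; principal=39071-14951=24120; balance=940329-24120=916209
2. interest=⌊916209·159/10000⌋=14567; principal=39071-14567=24504; balance=916209-24504=891705
3. interest=⌊891705·159/10000⌋=14178; principal=39071-14178=24893; balance=891705-24893=866812
4. interest=⌊866812·159/10000⌋=13782; principal=39071-13782=25289; balance=866812-25289=841523
5. interest=⌊841523·159/10000⌋=13380; principal=39071-13380=25691; balance=841523-25691=815832
6. interest=⌊815832·159/10000⌋=12971; principal=39071-12971=26100; balance=815832-26100=789732
7. interest=⌊789732·159/10000⌋=12556; principal=39071-12556=26515; balance=789732-26515=763217
8. interest=⌊763217·159/10000⌋=12135; principal=39071-12135=26936; balance=763217-26936=736281
9. interest=⌊736281·159/10000⌋=11706; principal=39071-11706=27365; balance=736281-27365=708916
10. interest=⌊708916·159/10000⌋=11271; principal=39071-11271=27800; balance=708916-27800=681116
11. interest=⌊681116·159/10000⌋=10829; principal=39071-10829=28242; balance=681116-28242=652874
12. interest=⌊652874·159/10000⌋=10380; principal=39071-10380=28691; balance=652874-28691=624183
13. interest=⌊624183·159/10000⌋=9924; principal=39071-9924=29147; balance=624183-29147=595036
14. interest=⌊595036·159/10000⌋=9461; principal=39071-9461=29610; balance=595036-29610=565426
15. interest=⌊565426·159/10000⌋=8990; principal=39071-8990=30081; balance=565426-30081=535345
16. interest=⌊535345·159/10000⌋=8511; principal=39071-8511=30560; balance=535345-30560=504785
17. interest=⌊504785·159/10000⌋=8026; principal=39071-8026=31045; balance=504785-31045=473740
18. interest=⌊473740·159/10000⌋=7532; principal=39071-7532=31539; balance=473740-31539=442201
19. interest=⌊442201·159/10000⌋=7030; principal=39071-7030=32041; balance=442201-32041=410160
20. interest=⌊410160·159/10000⌋=6521; principal=39071-6521=32550; balance=410160-32550=377610
21. interest=⌊377610·159/10000⌋=6003; principal=39071-6003=33068; balance=377610-33068=344542
22. interest=⌊344542·159/10000⌋=5478; principal=39071-5478=33593; balance=344542-33593=310949
23. interest=⌊310949·159/10000⌋=4944; principal=39071-4944=34127; balance=310949-34127=276822
24. interest=⌊276822·159/10000⌋=4401; principal=39071-4401=34670; balance=276822-34670=242152
25. interest=⌊242152·159/10000⌋=3850; principal=39071-3850=35221; balance=242152-35221=206931
26. interest=⌊206931·159/10000⌋=3290; principal=39071-3290=35781; balance=206931-35781=171150
27. interest=⌊171150·159/10000⌋=2721; principal=39071-2721=36350; balance=171150-36350=134800
28. interest=⌊134800·159/10000⌋=2143; principal=39071-2143=36928; balance=134800-36928=97872
29. interest=⌊97872·159/10000⌋=1556; principal=39071-1556=37515; balance=97872-37515=60357
30. interest=⌊60357·159/10000⌋=959; principal=39071-959=38112; balance=60357-38112=22245
31. interest=⌊22245·159/10000⌋=353; principal=min(39071-353,22245)=22245; balance=22245-22245=0

1 14951 24120 916209
2 14567 24504 891705
3 14178 24893 866812
4 13782 25289 841523
5 13380 25691 815832
6 12971 26100 789732
7 12556 26515 763217
8 12135 26936 736281
9 11706 27365 708916
10 11271 27800 681116
11 10829 28242 652874
12 10380 28691 624183
13 9924 29147 595036
14 9461 29610 565426
15 8990 30081 535345
16 8511 30560 504785
17 8026 31045 473740
18 7532 31539 442201
19 7030 32041 410160
20 6521 32550 377610
21 6003 33068 344542
22 5478 33593 310949
23 4944 34127 276822
24 4401 34670 242152
25 3850 35221 206931
26 3290 35781 171150
27 2721 36350 134800
28 2143 36928 97872
29 1556 37515 60357
30 959 38112 22245
31 353 22245 0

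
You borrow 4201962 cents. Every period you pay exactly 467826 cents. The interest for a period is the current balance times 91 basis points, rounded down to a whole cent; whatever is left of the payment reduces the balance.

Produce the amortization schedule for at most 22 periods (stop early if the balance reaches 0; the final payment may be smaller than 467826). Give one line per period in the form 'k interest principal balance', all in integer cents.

1 38237 429589 3772373
2 34328 433498 3338875
3 30383 437443 2901432
4 26403 441423 2460009
5 22386 445440 2014569
6 18332 449494 1565075
7 14242 453584 1111491
8 10114 457712 653779
9 5949 461877 191902
10 1746 191902 0

1. interest=⌊4201962·91/10000⌋=38237; principal=467826-38237=429589; balance=4201962-429589=3772373
2. interest=⌊3772373·91/10000⌋=34328; principal=467826-34328=433498; balance=3772373-433498=3338875
3. interest=⌊3338875·91/10000⌋=30383; principal=467826-30383=437443; balance=3338875-437443=2901432
4. interest=⌊2901432·91/10000⌋=26403; principal=467826-26403=441423; balance=2901432-441423=2460009
5. interest=⌊2460009·91/10000⌋=22386; principal=467826-22386=445440; balance=2460009-445440=2014569
6. interest=⌊2014569·91/10000⌋=18332; principal=467826-18332=449494; balance=2014569-449494=1565075
7. interest=⌊1565075·91/10000⌋=14242; principal=467826-14242=453584; balance=1565075-453584=1111491
8. interest=⌊1111491·91/10000⌋=10114; principal=467826-10114=457712; balance=1111491-457712=653779
9. interest=⌊653779·91/10000⌋=5949; principal=467826-5949=461877; balance=653779-461877=191902
10. interest=⌊191902·91/10000⌋=1746; principal=min(467826-1746,191902)=191902; balance=191902-191902=0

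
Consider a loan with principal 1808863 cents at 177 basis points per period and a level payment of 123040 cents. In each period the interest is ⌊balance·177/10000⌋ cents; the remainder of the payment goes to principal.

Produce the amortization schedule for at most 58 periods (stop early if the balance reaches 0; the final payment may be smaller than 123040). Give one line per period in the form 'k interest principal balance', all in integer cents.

1 32016 91024 1717839
2 30405 92635 1625204
3 28766 94274 1530930
4 27097 95943 1434987
5 25399 97641 1337346
6 23671 99369 1237977
7 21912 101128 1136849
8 20122 102918 1033931
9 18300 104740 929191
10 16446 106594 822597
11 14559 108481 714116
12 12639 110401 603715
13 10685 112355 491360
14 8697 114343 377017
15 6673 116367 260650
16 4613 118427 142223
17 2517 120523 21700
18 384 21700 0

1. interest=⌊1808863·177/10000⌋=32016; principal=123040-32016=91024; balance=1808863-91024=1717839
2. interest=⌊1717839·177/10000⌋=30405; principal=123040-30405=92635; balance=1717839-92635=1625204
3. interest=⌊1625204·177/10000⌋=28766; principal=123040-28766=94274; balance=1625204-94274=1530930
4. interest=⌊1530930·177/10000⌋=27097; principal=123040-27097=95943; balance=1530930-95943=1434987
5. interest=⌊1434987·177/10000⌋=25399; principal=123040-25399=97641; balance=1434987-97641=1337346
6. interest=⌊1337346·177/10000⌋=23671; principal=123040-23671=99369; balance=1337346-99369=1237977
7. interest=⌊1237977·177/10000⌋=21912; principal=123040-21912=101128; balance=1237977-101128=1136849
8. interest=⌊1136849·177/10000⌋=20122; principal=123040-20122=102918; balance=1136849-102918=1033931
9. interest=⌊1033931·177/10000⌋=18300; principal=123040-18300=104740; balance=1033931-104740=929191
10. interest=⌊929191·177/10000⌋=16446; principal=123040-16446=106594; balance=929191-106594=822597
11. interest=⌊822597·177/10000⌋=14559; principal=123040-14559=108481; balance=822597-108481=714116
12. interest=⌊714116·177/10000⌋=12639; principal=123040-12639=110401; balance=714116-110401=603715
13. interest=⌊603715·177/10000⌋=10685; principal=123040-10685=112355; balance=603715-112355=491360
14. interest=⌊491360·177/10000⌋=8697; principal=123040-8697=114343; balance=491360-114343=377017
15. interest=⌊377017·177/10000⌋=6673; principal=123040-6673=116367; balance=377017-116367=260650
16. interest=⌊260650·177/10000⌋=4613; principal=123040-4613=118427; balance=260650-118427=142223
17. interest=⌊142223·177/10000⌋=2517; principal=123040-2517=120523; balance=142223-120523=21700
18. interest=⌊21700·177/10000⌋=384; principal=min(123040-384,21700)=21700; balance=21700-21700=0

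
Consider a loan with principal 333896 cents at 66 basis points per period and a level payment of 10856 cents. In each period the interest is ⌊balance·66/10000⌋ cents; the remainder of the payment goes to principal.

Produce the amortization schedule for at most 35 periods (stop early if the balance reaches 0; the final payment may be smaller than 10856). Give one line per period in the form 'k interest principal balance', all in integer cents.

1 2203 8653 325243
2 2146 8710 316533
3 2089 8767 307766
4 2031 8825 298941
5 1973 8883 290058
6 1914 8942 281116
7 1855 9001 272115
8 1795 9061 263054
9 1736 9120 253934
10 1675 9181 244753
11 1615 9241 235512
12 1554 9302 226210
13 1492 9364 216846
14 1431 9425 207421
15 1368 9488 197933
16 1306 9550 188383
17 1243 9613 178770
18 1179 9677 169093
19 1116 9740 159353
20 1051 9805 149548
21 987 9869 139679
22 921 9935 129744
23 856 10000 119744
24 790 10066 109678
25 723 10133 99545
26 656 10200 89345
27 589 10267 79078
28 521 10335 68743
29 453 10403 58340
30 385 10471 47869
31 315 10541 37328
32 246 10610 26718
33 176 10680 16038
34 105 10751 5287
35 34 5287 0

1. interest=⌊333896·66/10000⌋=2203; principal=10856-2203=8653; balance=333896-8653=325243
2. interest=⌊325243·66/10000⌋=2146; principal=10856-2146=8710; balance=325243-8710=316533
3. interest=⌊316533·66/10000⌋=2089; principal=10856-2089=8767; balance=316533-8767=307766
4. interest=⌊307766·66/10000⌋=2031; principal=10856-2031=8825; balance=307766-8825=298941
5. interest=⌊298941·66/10000⌋=1973; principal=10856-1973=8883; balance=298941-8883=290058
6. interest=⌊290058·66/10000⌋=1914; principal=10856-1914=8942; balance=290058-8942=281116
7. interest=⌊281116·66/10000⌋=1855; principal=10856-1855=9001; balance=281116-9001=272115
8. interest=⌊272115·66/10000⌋=1795; principal=10856-1795=9061; balance=272115-9061=263054
9. interest=⌊263054·66/10000⌋=1736; principal=10856-1736=9120; balance=263054-9120=253934
10. interest=⌊253934·66/10000⌋=1675; principal=10856-1675=9181; balance=253934-9181=244753
11. interest=⌊244753·66/10000⌋=1615; principal=10856-1615=9241; balance=244753-9241=235512
12. interest=⌊235512·66/10000⌋=1554; principal=10856-1554=9302; balance=235512-9302=226210
13. interest=⌊226210·66/10000⌋=1492; principal=10856-1492=9364; balance=226210-9364=216846
14. interest=⌊216846·66/10000⌋=1431; principal=10856-1431=9425; balance=216846-9425=207421
15. interest=⌊207421·66/10000⌋=1368; principal=10856-1368=9488; balance=207421-9488=197933
16. interest=⌊197933·66/10000⌋=1306; principal=10856-1306=9550; balance=197933-9550=188383
17. interest=⌊188383·66/10000⌋=1243; principal=10856-1243=9613; balance=188383-9613=178770
18. interest=⌊178770·66/10000⌋=1179; principal=10856-1179=9677; balance=178770-9677=169093
19. interest=⌊169093·66/10000⌋=1116; principal=10856-1116=9740; balance=169093-9740=159353
20. interest=⌊159353·66/10000⌋=1051; principal=10856-1051=9805; balance=159353-9805=149548
21. interest=⌊149548·66/10000⌋=987; principal=10856-987=9869; balance=149548-9869=139679
22. interest=⌊139679·66/10000⌋=921; principal=10856-921=9935; balance=139679-9935=129744
23. interest=⌊129744·66/10000⌋=856; principal=10856-856=10000; balance=129744-10000=119744
24. interest=⌊119744·66/10000⌋=790; principal=10856-790=10066; balance=119744-10066=109678
25. interest=⌊109678·66/10000⌋=723; principal=10856-723=10133; balance=109678-10133=99545
26. interest=⌊99545·66/10000⌋=656; principal=10856-656=10200; balance=99545-10200=89345
27. interest=⌊89345·66/10000⌋=589; principal=10856-589=10267; balance=89345-10267=79078
28. interest=⌊79078·66/10000⌋=521; principal=10856-521=10335; balance=79078-10335=68743
29. interest=⌊68743·66/10000⌋=453; principal=10856-453=10403; balance=68743-10403=58340
30. interest=⌊58340·66/10000⌋=385; principal=10856-385=10471; balance=58340-10471=47869
31. interest=⌊47869·66/10000⌋=315; principal=10856-315=10541; balance=47869-10541=37328
32. interest=⌊37328·66/10000⌋=246; principal=10856-246=10610; balance=37328-10610=26718
33. interest=⌊26718·66/10000⌋=176; principal=10856-176=10680; balance=26718-10680=16038
34. interest=⌊16038·66/10000⌋=105; principal=10856-105=10751; balance=16038-10751=5287
35. interest=⌊5287·66/10000⌋=34; principal=min(10856-34,5287)=5287; balance=5287-5287=0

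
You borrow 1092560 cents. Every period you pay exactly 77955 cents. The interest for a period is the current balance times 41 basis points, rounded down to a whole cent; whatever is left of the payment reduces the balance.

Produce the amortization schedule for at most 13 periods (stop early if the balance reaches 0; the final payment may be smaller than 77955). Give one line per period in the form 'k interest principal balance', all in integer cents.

1 4479 73476 1019084
2 4178 73777 945307
3 3875 74080 871227
4 3572 74383 796844
5 3267 74688 722156
6 2960 74995 647161
7 2653 75302 571859
8 2344 75611 496248
9 2034 75921 420327
10 1723 76232 344095
11 1410 76545 267550
12 1096 76859 190691
13 781 77174 113517

1. interest=⌊1092560·41/10000⌋=4479; principal=77955-4479=73476; balance=1092560-73476=1019084
2. interest=⌊1019084·41/10000⌋=4178; principal=77955-4178=73777; balance=1019084-73777=945307
3. interest=⌊945307·41/10000⌋=3875; principal=77955-3875=74080; balance=945307-74080=871227
4. interest=⌊871227·41/10000⌋=3572; principal=77955-3572=74383; balance=871227-74383=796844
5. interest=⌊796844·41/10000⌋=3267; principal=77955-3267=74688; balance=796844-74688=722156
6. interest=⌊722156·41/10000⌋=2960; principal=77955-2960=74995; balance=722156-74995=647161
7. interest=⌊647161·41/10000⌋=2653; principal=77955-2653=75302; balance=647161-75302=571859
8. interest=⌊571859·41/10000⌋=2344; principal=77955-2344=75611; balance=571859-75611=496248
9. interest=⌊496248·41/10000⌋=2034; principal=77955-2034=75921; balance=496248-75921=420327
10. interest=⌊420327·41/10000⌋=1723; principal=77955-1723=76232; balance=420327-76232=344095
11. interest=⌊344095·41/10000⌋=1410; principal=77955-1410=76545; balance=344095-76545=267550
12. interest=⌊267550·41/10000⌋=1096; principal=77955-1096=76859; balance=267550-76859=190691
13. interest=⌊190691·41/10000⌋=781; principal=77955-781=77174; balance=190691-77174=113517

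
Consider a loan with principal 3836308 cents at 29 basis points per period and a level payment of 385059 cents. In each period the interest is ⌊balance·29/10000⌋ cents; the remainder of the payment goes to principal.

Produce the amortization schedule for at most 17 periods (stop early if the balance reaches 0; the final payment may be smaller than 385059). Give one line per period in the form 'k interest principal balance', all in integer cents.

1 11125 373934 3462374
2 10040 375019 3087355
3 8953 376106 2711249
4 7862 377197 2334052
5 6768 378291 1955761
6 5671 379388 1576373
7 4571 380488 1195885
8 3468 381591 814294
9 2361 382698 431596
10 1251 383808 47788
11 138 47788 0

1. interest=⌊3836308·29/10000⌋=11125; principal=385059-11125=373934; balance=3836308-373934=3462374
2. interest=⌊3462374·29/10000⌋=10040; principal=385059-10040=375019; balance=3462374-375019=3087355
3. interest=⌊3087355·29/10000⌋=8953; principal=385059-8953=376106; balance=3087355-376106=2711249
4. interest=⌊2711249·29/10000⌋=7862; principal=385059-7862=377197; balance=2711249-377197=2334052
5. interest=⌊2334052·29/10000⌋=6768; principal=385059-6768=378291; balance=2334052-378291=1955761
6. interest=⌊1955761·29/10000⌋=5671; principal=385059-5671=379388; balance=1955761-379388=1576373
7. interest=⌊1576373·29/10000⌋=4571; principal=385059-4571=380488; balance=1576373-380488=1195885
8. interest=⌊1195885·29/10000⌋=3468; principal=385059-3468=381591; balance=1195885-381591=814294
9. interest=⌊814294·29/10000⌋=2361; principal=385059-2361=382698; balance=814294-382698=431596
10. interest=⌊431596·29/10000⌋=1251; principal=385059-1251=383808; balance=431596-383808=47788
11. interest=⌊47788·29/10000⌋=138; principal=min(385059-138,47788)=47788; balance=47788-47788=0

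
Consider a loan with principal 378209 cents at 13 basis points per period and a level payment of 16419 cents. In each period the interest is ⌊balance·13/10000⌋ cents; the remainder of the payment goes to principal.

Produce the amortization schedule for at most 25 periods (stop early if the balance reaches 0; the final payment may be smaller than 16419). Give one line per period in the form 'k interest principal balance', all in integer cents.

1 491 15928 362281
2 470 15949 346332
3 450 15969 330363
4 429 15990 314373
5 408 16011 298362
6 387 16032 282330
7 367 16052 266278
8 346 16073 250205
9 325 16094 234111
10 304 16115 217996
11 283 16136 201860
12 262 16157 185703
13 241 16178 169525
14 220 16199 153326
15 199 16220 137106
16 178 16241 120865
17 157 16262 104603
18 135 16284 88319
19 114 16305 72014
20 93 16326 55688
21 72 16347 39341
22 51 16368 22973
23 29 16390 6583
24 8 6583 0

1. interest=⌊378209·13/10000⌋=491; principal=16419-491=15928; balance=378209-15928=362281
2. interest=⌊362281·13/10000⌋=470; principal=16419-470=15949; balance=362281-15949=346332
3. interest=⌊346332·13/10000⌋=450; principal=16419-450=15969; balance=346332-15969=330363
4. interest=⌊330363·13/10000⌋=429; principal=16419-429=15990; balance=330363-15990=314373
5. interest=⌊314373·13/10000⌋=408; principal=16419-408=16011; balance=314373-16011=298362
6. interest=⌊298362·13/10000⌋=387; principal=16419-387=16032; balance=298362-16032=282330
7. interest=⌊282330·13/10000⌋=367; principal=16419-367=16052; balance=282330-16052=266278
8. interest=⌊266278·13/10000⌋=346; principal=16419-346=16073; balance=266278-16073=250205
9. interest=⌊250205·13/10000⌋=325; principal=16419-325=16094; balance=250205-16094=234111
10. interest=⌊234111·13/10000⌋=304; principal=16419-304=16115; balance=234111-16115=217996
11. interest=⌊217996·13/10000⌋=283; principal=16419-283=16136; balance=217996-16136=201860
12. interest=⌊201860·13/10000⌋=262; principal=16419-262=16157; balance=201860-16157=185703
13. interest=⌊185703·13/10000⌋=241; principal=16419-241=16178; balance=185703-16178=169525
14. interest=⌊169525·13/10000⌋=220; principal=16419-220=16199; balance=169525-16199=153326
15. interest=⌊153326·13/10000⌋=199; principal=16419-199=16220; balance=153326-16220=137106
16. interest=⌊137106·13/10000⌋=178; principal=16419-178=16241; balance=137106-16241=120865
17. interest=⌊120865·13/10000⌋=157; principal=16419-157=16262; balance=120865-16262=104603
18. interest=⌊104603·13/10000⌋=135; principal=16419-135=16284; balance=104603-16284=88319
19. interest=⌊88319·13/10000⌋=114; principal=16419-114=16305; balance=88319-16305=72014
20. interest=⌊72014·13/10000⌋=93; principal=16419-93=16326; balance=72014-16326=55688
21. interest=⌊55688·13/10000⌋=72; principal=16419-72=16347; balance=55688-16347=39341
22. interest=⌊39341·13/10000⌋=51; principal=16419-51=16368; balance=39341-16368=22973
23. interest=⌊22973·13/10000⌋=29; principal=16419-29=16390; balance=22973-16390=6583
24. interest=⌊6583·13/10000⌋=8; principal=min(16419-8,6583)=6583; balance=6583-6583=0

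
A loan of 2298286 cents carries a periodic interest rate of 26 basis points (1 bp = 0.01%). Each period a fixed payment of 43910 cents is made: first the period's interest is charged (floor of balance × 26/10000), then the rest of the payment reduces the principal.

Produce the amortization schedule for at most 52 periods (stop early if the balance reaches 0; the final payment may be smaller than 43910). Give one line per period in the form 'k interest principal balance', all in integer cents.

1 5975 37935 2260351
2 5876 38034 2222317
3 5778 38132 2184185
4 5678 38232 2145953
5 5579 38331 2107622
6 5479 38431 2069191
7 5379 38531 2030660
8 5279 38631 1992029
9 5179 38731 1953298
10 5078 38832 1914466
11 4977 38933 1875533
12 4876 39034 1836499
13 4774 39136 1797363
14 4673 39237 1758126
15 4571 39339 1718787
16 4468 39442 1679345
17 4366 39544 1639801
18 4263 39647 1600154
19 4160 39750 1560404
20 4057 39853 1520551
21 3953 39957 1480594
22 3849 40061 1440533
23 3745 40165 1400368
24 3640 40270 1360098
25 3536 40374 1319724
26 3431 40479 1279245
27 3326 40584 1238661
28 3220 40690 1197971
29 3114 40796 1157175
30 3008 40902 1116273
31 2902 41008 1075265
32 2795 41115 1034150
33 2688 41222 992928
34 2581 41329 951599
35 2474 41436 910163
36 2366 41544 868619
37 2258 41652 826967
38 2150 41760 785207
39 2041 41869 743338
40 1932 41978 701360
41 1823 42087 659273
42 1714 42196 617077
43 1604 42306 574771
44 1494 42416 532355
45 1384 42526 489829
46 1273 42637 447192
47 1162 42748 404444
48 1051 42859 361585
49 940 42970 318615
50 828 43082 275533
51 716 43194 232339
52 604 43306 189033

1. interest=⌊2298286·26/10000⌋=5975; principal=43910-5975=37935; balance=2298286-37935=2260351
2. interest=⌊2260351·26/10000⌋=5876; principal=43910-5876=38034; balance=2260351-38034=2222317
3. interest=⌊2222317·26/10000⌋=5778; principal=43910-5778=38132; balance=2222317-38132=2184185
4. interest=⌊2184185·26/10000⌋=5678; principal=43910-5678=38232; balance=2184185-38232=2145953
5. interest=⌊2145953·26/10000⌋=5579; principal=43910-5579=38331; balance=2145953-38331=2107622
6. interest=⌊2107622·26/10000⌋=5479; principal=43910-5479=38431; balance=2107622-38431=2069191
7. interest=⌊2069191·26/10000⌋=5379; principal=43910-5379=38531; balance=2069191-38531=2030660
8. interest=⌊2030660·26/10000⌋=5279; principal=43910-5279=38631; balance=2030660-38631=1992029
9. interest=⌊1992029·26/10000⌋=5179; principal=43910-5179=38731; balance=1992029-38731=1953298
10. interest=⌊1953298·26/10000⌋=5078; principal=43910-5078=38832; balance=1953298-38832=1914466
11. interest=⌊1914466·26/10000⌋=4977; principal=43910-4977=38933; balance=1914466-38933=1875533
12. interest=⌊1875533·26/10000⌋=4876; principal=43910-4876=39034; balance=1875533-39034=1836499
13. interest=⌊1836499·26/10000⌋=4774; principal=43910-4774=39136; balance=1836499-39136=1797363
14. interest=⌊1797363·26/10000⌋=4673; principal=43910-4673=39237; balance=1797363-39237=1758126
15. interest=⌊1758126·26/10000⌋=4571; principal=43910-4571=39339; balance=1758126-39339=1718787
16. interest=⌊1718787·26/10000⌋=4468; principal=43910-4468=39442; balance=1718787-39442=1679345
17. interest=⌊1679345·26/10000⌋=4366; principal=43910-4366=39544; balance=1679345-39544=1639801
18. interest=⌊1639801·26/10000⌋=4263; principal=43910-4263=39647; balance=1639801-39647=1600154
19. interest=⌊1600154·26/10000⌋=4160; principal=43910-4160=39750; balance=1600154-39750=1560404
20. interest=⌊1560404·26/10000⌋=4057; principal=43910-4057=39853; balance=1560404-39853=1520551
21. interest=⌊1520551·26/10000⌋=3953; principal=43910-3953=39957; balance=1520551-39957=1480594
22. interest=⌊1480594·26/10000⌋=3849; principal=43910-3849=40061; balance=1480594-40061=1440533
23. interest=⌊1440533·26/10000⌋=3745; principal=43910-3745=40165; balance=1440533-40165=1400368
24. interest=⌊1400368·26/10000⌋=3640; principal=43910-3640=40270; balance=1400368-40270=1360098
25. interest=⌊1360098·26/10000⌋=3536; principal=43910-3536=40374; balance=1360098-40374=1319724
26. interest=⌊1319724·26/10000⌋=3431; principal=43910-3431=40479; balance=1319724-40479=1279245
27. interest=⌊1279245·26/10000⌋=3326; principal=43910-3326=40584; balance=1279245-40584=1238661
28. interest=⌊1238661·26/10000⌋=3220; principal=43910-3220=40690; balance=1238661-40690=1197971
29. interest=⌊1197971·26/10000⌋=3114; principal=43910-3114=40796; balance=1197971-40796=1157175
30. interest=⌊1157175·26/10000⌋=3008; principal=43910-3008=40902; balance=1157175-40902=1116273
31. interest=⌊1116273·26/10000⌋=2902; principal=43910-2902=41008; balance=1116273-41008=1075265
32. interest=⌊1075265·26/10000⌋=2795; principal=43910-2795=41115; balance=1075265-41115=1034150
33. interest=⌊1034150·26/10000⌋=2688; principal=43910-2688=41222; balance=1034150-41222=992928
34. interest=⌊992928·26/10000⌋=2581; principal=43910-2581=41329; balance=992928-41329=951599
35. interest=⌊951599·26/10000⌋=2474; principal=43910-2474=41436; balance=951599-41436=910163
36. interest=⌊910163·26/10000⌋=2366; principal=43910-2366=41544; balance=910163-41544=868619
37. interest=⌊868619·26/10000⌋=2258; principal=43910-2258=41652; balance=868619-41652=826967
38. interest=⌊826967·26/10000⌋=2150; principal=43910-2150=41760; balance=826967-41760=785207
39. interest=⌊785207·26/10000⌋=2041; principal=43910-2041=41869; balance=785207-41869=743338
40. interest=⌊743338·26/10000⌋=1932; principal=43910-1932=41978; balance=743338-41978=701360
41. interest=⌊701360·26/10000⌋=1823; principal=43910-1823=42087; balance=701360-42087=659273
42. interest=⌊659273·26/10000⌋=1714; principal=43910-1714=42196; balance=659273-42196=617077
43. interest=⌊617077·26/10000⌋=1604; principal=43910-1604=42306; balance=617077-42306=574771
44. interest=⌊574771·26/10000⌋=1494; principal=43910-1494=42416; balance=574771-42416=532355
45. interest=⌊532355·26/10000⌋=1384; principal=43910-1384=42526; balance=532355-42526=489829
46. interest=⌊489829·26/10000⌋=1273; principal=43910-1273=42637; balance=489829-42637=447192
47. interest=⌊447192·26/10000⌋=1162; principal=43910-1162=42748; balance=447192-42748=404444
48. interest=⌊404444·26/10000⌋=1051; principal=43910-1051=42859; balance=404444-42859=361585
49. interest=⌊361585·26/10000⌋=940; principal=43910-940=42970; balance=361585-42970=318615
50. interest=⌊318615·26/10000⌋=828; principal=43910-828=43082; balance=318615-43082=275533
51. interest=⌊275533·26/10000⌋=716; principal=43910-716=43194; balance=275533-43194=232339
52. interest=⌊232339·26/10000⌋=604; principal=43910-604=43306; balance=232339-43306=189033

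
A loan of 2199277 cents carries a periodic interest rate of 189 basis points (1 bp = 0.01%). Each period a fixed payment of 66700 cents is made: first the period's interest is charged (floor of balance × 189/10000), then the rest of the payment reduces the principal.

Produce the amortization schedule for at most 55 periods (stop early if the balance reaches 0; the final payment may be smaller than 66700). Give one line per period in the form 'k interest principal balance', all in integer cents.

1. interest=⌊2199277·189/10000⌋=41566; principal=66700-41566=25134; balance=2199277-25134=2174143
2. interest=⌊2174143·189/10000⌋=41091; principal=66700-41091=25609; balance=2174143-25609=2148534
3. interest=⌊2148534·189/10000⌋=40607; principal=66700-40607=26093; balance=2148534-26093=2122441
4. interest=⌊2122441·189/10000⌋=40114; principal=66700-40114=26586; balance=2122441-26586=2095855
5. interest=⌊2095855·189/10000⌋=39611; principal=66700-39611=27089; balance=2095855-27089=2068766
6. interest=⌊2068766·189/10000⌋=39099; principal=66700-39099=27601; balance=2068766-27601=2041165
7. interest=⌊2041165·189/10000⌋=38578; principal=66700-38578=28122; balance=2041165-28122=2013043
8. interest=⌊2013043·189/10000⌋=38046; principal=66700-38046=28654; balance=2013043-28654=1984389
9. interest=⌊1984389·189/10000⌋=37504; principal=66700-37504=29196; balance=1984389-29196=1955193
10. interest=⌊1955193·189/10000⌋=36953; principal=66700-36953=29747; balance=1955193-29747=1925446
11. interest=⌊1925446·189/10000⌋=36390; principal=66700-36390=30310; balance=1925446-30310=1895136
12. interest=⌊1895136·189/10000⌋=35818; principal=66700-35818=30882; balance=1895136-30882=1864254
13. interest=⌊1864254·189/10000⌋=35234; principal=66700-35234=31466; balance=1864254-31466=1832788
14. interest=⌊1832788·189/10000⌋=34639; principal=66700-34639=32061; balance=1832788-32061=1800727
15. interest=⌊1800727·189/10000⌋=34033; principal=66700-34033=32667; balance=1800727-32667=1768060
16. interest=⌊1768060·189/10000⌋=33416; principal=66700-33416=33284; balance=1768060-33284=1734776
17. interest=⌊1734776·189/10000⌋=32787; principal=66700-32787=33913; balance=1734776-33913=1700863
18. interest=⌊1700863·189/10000⌋=32146; principal=66700-32146=34554; balance=1700863-34554=1666309
19. interest=⌊1666309·189/10000⌋=31493; principal=66700-31493=35207; balance=1666309-35207=1631102
20. interest=⌊1631102·189/10000⌋=30827; principal=66700-30827=35873; balance=1631102-35873=1595229
21. interest=⌊1595229·189/10000⌋=30149; principal=66700-30149=36551; balance=1595229-36551=1558678
22. interest=⌊1558678·189/10000⌋=29459; principal=66700-29459=37241; balance=1558678-37241=1521437
23. interest=⌊1521437·189/10000⌋=28755; principal=66700-28755=37945; balance=1521437-37945=1483492
24. interest=⌊1483492·189/10000⌋=28037; principal=66700-28037=38663; balance=1483492-38663=1444829
25. interest=⌊1444829·189/10000⌋=27307; principal=66700-27307=39393; balance=1444829-39393=1405436
26. interest=⌊1405436·189/10000⌋=26562; principal=66700-26562=40138; balance=1405436-40138=1365298
27. interest=⌊1365298·189/10000⌋=25804; principal=66700-25804=40896; balance=1365298-40896=1324402
28. interest=⌊1324402·189/10000⌋=25031; principal=66700-25031=41669; balance=1324402-41669=1282733
29. interest=⌊1282733·189/10000⌋=24243; principal=66700-24243=42457; balance=1282733-42457=1240276
30. interest=⌊1240276·189/10000⌋=23441; principal=66700-23441=43259; balance=1240276-43259=1197017
31. interest=⌊1197017·189/10000⌋=22623; principal=66700-22623=44077; balance=1197017-44077=1152940
32. interest=⌊1152940·189/10000⌋=21790; principal=66700-21790=44910; balance=1152940-44910=1108030
33. interest=⌊1108030·189/10000⌋=20941; principal=66700-20941=45759; balance=1108030-45759=1062271
34. interest=⌊1062271·189/10000⌋=20076; principal=66700-20076=46624; balance=1062271-46624=1015647
35. interest=⌊1015647·189/10000⌋=19195; principal=66700-19195=47505; balance=1015647-47505=968142
36. interest=⌊968142·189/10000⌋=18297; principal=66700-18297=48403; balance=968142-48403=919739
37. interest=⌊919739·189/10000⌋=17383; principal=66700-17383=49317; balance=919739-49317=870422
38. interest=⌊870422·189/10000⌋=16450; principal=66700-16450=50250; balance=870422-50250=820172
39. interest=⌊820172·189/10000⌋=15501; principal=66700-15501=51199; balance=820172-51199=768973
40. interest=⌊768973·189/10000⌋=14533; principal=66700-14533=52167; balance=768973-52167=716806
41. interest=⌊716806·189/10000⌋=13547; principal=66700-13547=53153; balance=716806-53153=663653
42. interest=⌊663653·189/10000⌋=12543; principal=66700-12543=54157; balance=663653-54157=609496
43. interest=⌊609496·189/10000⌋=11519; principal=66700-11519=55181; balance=609496-55181=554315
44. interest=⌊554315·189/10000⌋=10476; principal=66700-10476=56224; balance=554315-56224=498091
45. interest=⌊498091·189/10000⌋=9413; principal=66700-9413=57287; balance=498091-57287=440804
46. interest=⌊440804·189/10000⌋=8331; principal=66700-8331=58369; balance=440804-58369=382435
47. interest=⌊382435·189/10000⌋=7228; principal=66700-7228=59472; balance=382435-59472=322963
48. interest=⌊322963·189/10000⌋=6104; principal=66700-6104=60596; balance=322963-60596=262367
49. interest=⌊262367·189/10000⌋=4958; principal=66700-4958=61742; balance=262367-61742=200625
50. interest=⌊200625·189/10000⌋=3791; principal=66700-3791=62909; balance=200625-62909=137716
51. interest=⌊137716·189/10000⌋=2602; principal=66700-2602=64098; balance=137716-64098=73618
52. interest=⌊73618·189/10000⌋=1391; principal=66700-1391=65309; balance=73618-65309=8309
53. interest=⌊8309·189/10000⌋=157; principal=min(66700-157,8309)=8309; balance=8309-8309=0

1 41566 25134 2174143
2 41091 25609 2148534
3 40607 26093 2122441
4 40114 26586 2095855
5 39611 27089 2068766
6 39099 27601 2041165
7 38578 28122 2013043
8 38046 28654 1984389
9 37504 29196 1955193
10 36953 29747 1925446
11 36390 30310 1895136
12 35818 30882 1864254
13 35234 31466 1832788
14 34639 32061 1800727
15 34033 32667 1768060
16 33416 33284 1734776
17 32787 33913 1700863
18 32146 34554 1666309
19 31493 35207 1631102
20 30827 35873 1595229
21 30149 36551 1558678
22 29459 37241 1521437
23 28755 37945 1483492
24 28037 38663 1444829
25 27307 39393 1405436
26 26562 40138 1365298
27 25804 40896 1324402
28 25031 41669 1282733
29 24243 42457 1240276
30 23441 43259 1197017
31 22623 44077 1152940
32 21790 44910 1108030
33 20941 45759 1062271
34 20076 46624 1015647
35 19195 47505 968142
36 18297 48403 919739
37 17383 49317 870422
38 16450 50250 820172
39 15501 51199 768973
40 14533 52167 716806
41 13547 53153 663653
42 12543 54157 609496
43 11519 55181 554315
44 10476 56224 498091
45 9413 57287 440804
46 8331 58369 382435
47 7228 59472 322963
48 6104 60596 262367
49 4958 61742 200625
50 3791 62909 137716
51 2602 64098 73618
52 1391 65309 8309
53 157 8309 0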